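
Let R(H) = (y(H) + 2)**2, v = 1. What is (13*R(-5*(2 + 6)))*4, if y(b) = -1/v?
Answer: 52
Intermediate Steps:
y(b) = -1 (y(b) = -1/1 = -1*1 = -1)
R(H) = 1 (R(H) = (-1 + 2)**2 = 1**2 = 1)
(13*R(-5*(2 + 6)))*4 = (13*1)*4 = 13*4 = 52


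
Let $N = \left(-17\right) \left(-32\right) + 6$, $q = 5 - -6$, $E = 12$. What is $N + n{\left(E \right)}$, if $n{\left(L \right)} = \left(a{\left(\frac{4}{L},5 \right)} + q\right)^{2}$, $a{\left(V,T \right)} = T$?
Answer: $806$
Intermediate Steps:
$q = 11$ ($q = 5 + 6 = 11$)
$N = 550$ ($N = 544 + 6 = 550$)
$n{\left(L \right)} = 256$ ($n{\left(L \right)} = \left(5 + 11\right)^{2} = 16^{2} = 256$)
$N + n{\left(E \right)} = 550 + 256 = 806$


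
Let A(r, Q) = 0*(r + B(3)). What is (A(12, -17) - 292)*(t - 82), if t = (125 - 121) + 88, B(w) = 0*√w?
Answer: -2920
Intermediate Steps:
B(w) = 0
t = 92 (t = 4 + 88 = 92)
A(r, Q) = 0 (A(r, Q) = 0*(r + 0) = 0*r = 0)
(A(12, -17) - 292)*(t - 82) = (0 - 292)*(92 - 82) = -292*10 = -2920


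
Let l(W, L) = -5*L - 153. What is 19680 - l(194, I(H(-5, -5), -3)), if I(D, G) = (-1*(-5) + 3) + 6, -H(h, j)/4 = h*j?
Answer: 19903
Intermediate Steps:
H(h, j) = -4*h*j
I(D, G) = 14 (I(D, G) = (5 + 3) + 6 = 8 + 6 = 14)
l(W, L) = -153 - 5*L
19680 - l(194, I(H(-5, -5), -3)) = 19680 - (-153 - 5*14) = 19680 - (-153 - 70) = 19680 - 1*(-223) = 19680 + 223 = 19903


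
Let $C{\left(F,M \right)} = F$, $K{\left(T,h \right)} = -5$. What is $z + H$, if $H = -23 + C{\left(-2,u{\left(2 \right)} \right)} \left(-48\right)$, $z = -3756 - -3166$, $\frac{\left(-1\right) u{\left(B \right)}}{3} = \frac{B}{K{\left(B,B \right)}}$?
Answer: $-517$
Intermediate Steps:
$u{\left(B \right)} = \frac{3 B}{5}$ ($u{\left(B \right)} = - 3 \frac{B}{-5} = - 3 B \left(- \frac{1}{5}\right) = - 3 \left(- \frac{B}{5}\right) = \frac{3 B}{5}$)
$z = -590$ ($z = -3756 + 3166 = -590$)
$H = 73$ ($H = -23 - -96 = -23 + 96 = 73$)
$z + H = -590 + 73 = -517$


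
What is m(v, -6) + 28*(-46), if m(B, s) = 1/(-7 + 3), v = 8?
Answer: -5153/4 ≈ -1288.3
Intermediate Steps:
m(B, s) = -1/4 (m(B, s) = 1/(-4) = -1/4)
m(v, -6) + 28*(-46) = -1/4 + 28*(-46) = -1/4 - 1288 = -5153/4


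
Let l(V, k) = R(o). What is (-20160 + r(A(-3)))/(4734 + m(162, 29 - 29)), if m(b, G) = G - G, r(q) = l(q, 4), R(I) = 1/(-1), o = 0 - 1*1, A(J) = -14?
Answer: -20161/4734 ≈ -4.2588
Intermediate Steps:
o = -1 (o = 0 - 1 = -1)
R(I) = -1
l(V, k) = -1
r(q) = -1
m(b, G) = 0
(-20160 + r(A(-3)))/(4734 + m(162, 29 - 29)) = (-20160 - 1)/(4734 + 0) = -20161/4734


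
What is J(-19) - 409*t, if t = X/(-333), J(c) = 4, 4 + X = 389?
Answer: 158797/333 ≈ 476.87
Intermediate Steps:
X = 385 (X = -4 + 389 = 385)
t = -385/333 (t = 385/(-333) = 385*(-1/333) = -385/333 ≈ -1.1562)
J(-19) - 409*t = 4 - 409*(-385/333) = 4 + 157465/333 = 158797/333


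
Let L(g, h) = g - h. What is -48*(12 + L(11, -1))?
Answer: -1152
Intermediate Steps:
-48*(12 + L(11, -1)) = -48*(12 + (11 - 1*(-1))) = -48*(12 + (11 + 1)) = -48*(12 + 12) = -48*24 = -1152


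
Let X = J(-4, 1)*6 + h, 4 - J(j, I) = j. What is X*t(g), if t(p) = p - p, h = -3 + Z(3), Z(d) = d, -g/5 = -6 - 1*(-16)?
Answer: 0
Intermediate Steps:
g = -50 (g = -5*(-6 - 1*(-16)) = -5*(-6 + 16) = -5*10 = -50)
J(j, I) = 4 - j
h = 0 (h = -3 + 3 = 0)
t(p) = 0
X = 48 (X = (4 - 1*(-4))*6 + 0 = (4 + 4)*6 + 0 = 8*6 + 0 = 48 + 0 = 48)
X*t(g) = 48*0 = 0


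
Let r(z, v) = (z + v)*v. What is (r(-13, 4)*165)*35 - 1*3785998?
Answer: -3993898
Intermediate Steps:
r(z, v) = v*(v + z) (r(z, v) = (v + z)*v = v*(v + z))
(r(-13, 4)*165)*35 - 1*3785998 = ((4*(4 - 13))*165)*35 - 1*3785998 = ((4*(-9))*165)*35 - 3785998 = -36*165*35 - 3785998 = -5940*35 - 3785998 = -207900 - 3785998 = -3993898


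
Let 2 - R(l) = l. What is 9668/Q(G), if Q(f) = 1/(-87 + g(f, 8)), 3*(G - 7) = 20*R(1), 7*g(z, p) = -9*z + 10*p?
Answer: -6303536/7 ≈ -9.0051e+5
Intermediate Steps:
g(z, p) = -9*z/7 + 10*p/7 (g(z, p) = (-9*z + 10*p)/7 = -9*z/7 + 10*p/7)
R(l) = 2 - l
G = 41/3 (G = 7 + (20*(2 - 1*1))/3 = 7 + (20*(2 - 1))/3 = 7 + (20*1)/3 = 7 + (1/3)*20 = 7 + 20/3 = 41/3 ≈ 13.667)
Q(f) = 1/(-529/7 - 9*f/7) (Q(f) = 1/(-87 + (-9*f/7 + (10/7)*8)) = 1/(-87 + (-9*f/7 + 80/7)) = 1/(-87 + (80/7 - 9*f/7)) = 1/(-529/7 - 9*f/7))
9668/Q(G) = 9668/((-7/(529 + 9*(41/3)))) = 9668/((-7/(529 + 123))) = 9668/((-7/652)) = 9668/((-7*1/652)) = 9668/(-7/652) = 9668*(-652/7) = -6303536/7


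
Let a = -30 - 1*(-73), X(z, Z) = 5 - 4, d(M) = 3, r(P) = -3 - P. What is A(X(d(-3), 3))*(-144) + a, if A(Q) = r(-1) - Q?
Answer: 475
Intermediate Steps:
X(z, Z) = 1
a = 43 (a = -30 + 73 = 43)
A(Q) = -2 - Q (A(Q) = (-3 - 1*(-1)) - Q = (-3 + 1) - Q = -2 - Q)
A(X(d(-3), 3))*(-144) + a = (-2 - 1*1)*(-144) + 43 = (-2 - 1)*(-144) + 43 = -3*(-144) + 43 = 432 + 43 = 475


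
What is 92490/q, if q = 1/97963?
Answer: 9060597870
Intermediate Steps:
q = 1/97963 ≈ 1.0208e-5
92490/q = 92490/(1/97963) = 92490*97963 = 9060597870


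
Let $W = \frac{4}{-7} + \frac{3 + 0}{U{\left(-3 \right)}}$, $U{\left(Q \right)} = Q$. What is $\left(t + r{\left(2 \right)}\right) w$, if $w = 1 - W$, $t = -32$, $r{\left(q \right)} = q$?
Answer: $- \frac{540}{7} \approx -77.143$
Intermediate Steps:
$W = - \frac{11}{7}$ ($W = \frac{4}{-7} + \frac{3 + 0}{-3} = 4 \left(- \frac{1}{7}\right) + 3 \left(- \frac{1}{3}\right) = - \frac{4}{7} - 1 = - \frac{11}{7} \approx -1.5714$)
$w = \frac{18}{7}$ ($w = 1 - - \frac{11}{7} = 1 + \frac{11}{7} = \frac{18}{7} \approx 2.5714$)
$\left(t + r{\left(2 \right)}\right) w = \left(-32 + 2\right) \frac{18}{7} = \left(-30\right) \frac{18}{7} = - \frac{540}{7}$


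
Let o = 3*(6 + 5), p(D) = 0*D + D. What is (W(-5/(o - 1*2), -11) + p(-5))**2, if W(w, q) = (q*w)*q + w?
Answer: 585225/961 ≈ 608.97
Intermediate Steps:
p(D) = D (p(D) = 0 + D = D)
o = 33 (o = 3*11 = 33)
W(w, q) = w + w*q**2 (W(w, q) = w*q**2 + w = w + w*q**2)
(W(-5/(o - 1*2), -11) + p(-5))**2 = ((-5/(33 - 1*2))*(1 + (-11)**2) - 5)**2 = ((-5/(33 - 2))*(1 + 121) - 5)**2 = (-5/31*122 - 5)**2 = (-610/31 - 5)**2 = (-765/31)**2 = 585225/961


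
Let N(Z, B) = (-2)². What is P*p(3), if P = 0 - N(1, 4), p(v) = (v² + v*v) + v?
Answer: -84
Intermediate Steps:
p(v) = v + 2*v² (p(v) = (v² + v²) + v = 2*v² + v = v + 2*v²)
N(Z, B) = 4
P = -4 (P = 0 - 1*4 = 0 - 4 = -4)
P*p(3) = -12*(1 + 2*3) = -12*(1 + 6) = -12*7 = -4*21 = -84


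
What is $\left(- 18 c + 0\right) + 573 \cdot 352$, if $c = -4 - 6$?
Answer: $201876$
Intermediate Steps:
$c = -10$
$\left(- 18 c + 0\right) + 573 \cdot 352 = \left(\left(-18\right) \left(-10\right) + 0\right) + 573 \cdot 352 = \left(180 + 0\right) + 201696 = 180 + 201696 = 201876$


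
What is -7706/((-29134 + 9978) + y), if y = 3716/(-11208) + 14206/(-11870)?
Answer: 128149778220/318587205941 ≈ 0.40224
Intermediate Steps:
y = -25416221/16629870 (y = 3716*(-1/11208) + 14206*(-1/11870) = -929/2802 - 7103/5935 = -25416221/16629870 ≈ -1.5283)
-7706/((-29134 + 9978) + y) = -7706/((-29134 + 9978) - 25416221/16629870) = -7706/(-19156 - 25416221/16629870) = -7706/(-318587205941/16629870) = -7706*(-16629870/318587205941) = 128149778220/318587205941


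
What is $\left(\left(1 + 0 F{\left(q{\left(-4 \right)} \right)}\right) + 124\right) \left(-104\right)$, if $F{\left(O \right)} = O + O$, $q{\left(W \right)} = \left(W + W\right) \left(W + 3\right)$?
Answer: $-13000$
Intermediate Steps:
$q{\left(W \right)} = 2 W \left(3 + W\right)$
$F{\left(O \right)} = 2 O$
$\left(\left(1 + 0 F{\left(q{\left(-4 \right)} \right)}\right) + 124\right) \left(-104\right) = \left(\left(1 + 0 \cdot 2 \cdot 2 \left(-4\right) \left(3 - 4\right)\right) + 124\right) \left(-104\right) = \left(\left(1 + 0 \cdot 2 \cdot 2 \left(-4\right) \left(-1\right)\right) + 124\right) \left(-104\right) = \left(\left(1 + 0 \cdot 2 \cdot 8\right) + 124\right) \left(-104\right) = \left(\left(1 + 0 \cdot 16\right) + 124\right) \left(-104\right) = \left(\left(1 + 0\right) + 124\right) \left(-104\right) = \left(1 + 124\right) \left(-104\right) = 125 \left(-104\right) = -13000$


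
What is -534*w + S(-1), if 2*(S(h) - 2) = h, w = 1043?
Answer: -1113921/2 ≈ -5.5696e+5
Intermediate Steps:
S(h) = 2 + h/2
-534*w + S(-1) = -534*1043 + (2 + (½)*(-1)) = -556962 + (2 - ½) = -556962 + 3/2 = -1113921/2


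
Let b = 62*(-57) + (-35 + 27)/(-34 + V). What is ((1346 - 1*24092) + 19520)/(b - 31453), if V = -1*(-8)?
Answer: 41938/454827 ≈ 0.092206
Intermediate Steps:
V = 8
b = -45938/13 (b = 62*(-57) + (-35 + 27)/(-34 + 8) = -3534 - 8/(-26) = -3534 - 8*(-1/26) = -3534 + 4/13 = -45938/13 ≈ -3533.7)
((1346 - 1*24092) + 19520)/(b - 31453) = ((1346 - 1*24092) + 19520)/(-45938/13 - 31453) = ((1346 - 24092) + 19520)/(-454827/13) = (-22746 + 19520)*(-13/454827) = -3226*(-13/454827) = 41938/454827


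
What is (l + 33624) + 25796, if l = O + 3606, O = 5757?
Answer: 68783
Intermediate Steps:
l = 9363 (l = 5757 + 3606 = 9363)
(l + 33624) + 25796 = (9363 + 33624) + 25796 = 42987 + 25796 = 68783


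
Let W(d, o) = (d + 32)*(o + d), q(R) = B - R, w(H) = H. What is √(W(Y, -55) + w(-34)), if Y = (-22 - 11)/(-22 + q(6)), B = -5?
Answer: 2*I*√454 ≈ 42.615*I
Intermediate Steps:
q(R) = -5 - R
Y = 1 (Y = (-22 - 11)/(-22 + (-5 - 1*6)) = -33/(-22 + (-5 - 6)) = -33/(-22 - 11) = -33/(-33) = -33*(-1/33) = 1)
W(d, o) = (32 + d)*(d + o)
√(W(Y, -55) + w(-34)) = √((1² + 32*1 + 32*(-55) + 1*(-55)) - 34) = √((1 + 32 - 1760 - 55) - 34) = √(-1782 - 34) = √(-1816) = 2*I*√454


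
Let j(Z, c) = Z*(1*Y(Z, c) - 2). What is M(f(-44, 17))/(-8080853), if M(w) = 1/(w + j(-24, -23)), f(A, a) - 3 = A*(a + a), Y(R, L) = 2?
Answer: 1/12064713529 ≈ 8.2886e-11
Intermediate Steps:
f(A, a) = 3 + 2*A*a (f(A, a) = 3 + A*(a + a) = 3 + A*(2*a) = 3 + 2*A*a)
j(Z, c) = 0 (j(Z, c) = Z*(1*2 - 2) = Z*(2 - 2) = Z*0 = 0)
M(w) = 1/w (M(w) = 1/(w + 0) = 1/w)
M(f(-44, 17))/(-8080853) = 1/((3 + 2*(-44)*17)*(-8080853)) = -1/8080853/(3 - 1496) = -1/8080853/(-1493) = -1/1493*(-1/8080853) = 1/12064713529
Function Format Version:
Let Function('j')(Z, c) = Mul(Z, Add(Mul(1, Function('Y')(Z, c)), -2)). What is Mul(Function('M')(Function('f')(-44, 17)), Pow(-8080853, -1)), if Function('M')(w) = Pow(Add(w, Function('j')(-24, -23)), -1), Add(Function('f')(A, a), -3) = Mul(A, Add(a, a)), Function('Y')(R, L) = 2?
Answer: Rational(1, 12064713529) ≈ 8.2886e-11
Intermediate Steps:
Function('f')(A, a) = Add(3, Mul(2, A, a)) (Function('f')(A, a) = Add(3, Mul(A, Add(a, a))) = Add(3, Mul(A, Mul(2, a))) = Add(3, Mul(2, A, a)))
Function('j')(Z, c) = 0 (Function('j')(Z, c) = Mul(Z, Add(Mul(1, 2), -2)) = Mul(Z, Add(2, -2)) = Mul(Z, 0) = 0)
Function('M')(w) = Pow(w, -1) (Function('M')(w) = Pow(Add(w, 0), -1) = Pow(w, -1))
Mul(Function('M')(Function('f')(-44, 17)), Pow(-8080853, -1)) = Mul(Pow(Add(3, Mul(2, -44, 17)), -1), Pow(-8080853, -1)) = Mul(Pow(Add(3, -1496), -1), Rational(-1, 8080853)) = Mul(Pow(-1493, -1), Rational(-1, 8080853)) = Mul(Rational(-1, 1493), Rational(-1, 8080853)) = Rational(1, 12064713529)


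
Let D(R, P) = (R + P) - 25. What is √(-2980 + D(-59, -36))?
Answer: 10*I*√31 ≈ 55.678*I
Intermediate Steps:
D(R, P) = -25 + P + R (D(R, P) = (P + R) - 25 = -25 + P + R)
√(-2980 + D(-59, -36)) = √(-2980 + (-25 - 36 - 59)) = √(-2980 - 120) = √(-3100) = 10*I*√31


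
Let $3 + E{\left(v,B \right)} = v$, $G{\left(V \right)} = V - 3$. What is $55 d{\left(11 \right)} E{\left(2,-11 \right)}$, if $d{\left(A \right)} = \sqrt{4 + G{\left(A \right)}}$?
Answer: $- 110 \sqrt{3} \approx -190.53$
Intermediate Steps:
$G{\left(V \right)} = -3 + V$
$E{\left(v,B \right)} = -3 + v$
$d{\left(A \right)} = \sqrt{1 + A}$ ($d{\left(A \right)} = \sqrt{4 + \left(-3 + A\right)} = \sqrt{1 + A}$)
$55 d{\left(11 \right)} E{\left(2,-11 \right)} = 55 \sqrt{1 + 11} \left(-3 + 2\right) = 55 \sqrt{12} \left(-1\right) = 55 \cdot 2 \sqrt{3} \left(-1\right) = 110 \sqrt{3} \left(-1\right) = - 110 \sqrt{3}$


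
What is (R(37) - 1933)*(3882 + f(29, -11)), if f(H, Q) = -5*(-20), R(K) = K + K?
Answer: -7402538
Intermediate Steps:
R(K) = 2*K
f(H, Q) = 100
(R(37) - 1933)*(3882 + f(29, -11)) = (2*37 - 1933)*(3882 + 100) = (74 - 1933)*3982 = -1859*3982 = -7402538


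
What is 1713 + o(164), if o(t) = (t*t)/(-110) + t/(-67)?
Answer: 5402369/3685 ≈ 1466.0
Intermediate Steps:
o(t) = -t/67 - t²/110 (o(t) = t²*(-1/110) + t*(-1/67) = -t²/110 - t/67 = -t/67 - t²/110)
1713 + o(164) = 1713 - 1/7370*164*(110 + 67*164) = 1713 - 1/7370*164*(110 + 10988) = 1713 - 1/7370*164*11098 = 1713 - 910036/3685 = 5402369/3685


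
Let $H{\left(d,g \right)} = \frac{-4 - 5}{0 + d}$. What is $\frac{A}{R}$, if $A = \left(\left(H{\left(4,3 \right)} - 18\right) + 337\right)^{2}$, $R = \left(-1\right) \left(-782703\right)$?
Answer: $\frac{1605289}{12523248} \approx 0.12818$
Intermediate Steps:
$H{\left(d,g \right)} = - \frac{9}{d}$
$R = 782703$
$A = \frac{1605289}{16}$ ($A = \left(\left(- \frac{9}{4} - 18\right) + 337\right)^{2} = \left(- \frac{81}{4} + 337\right)^{2} = \left(\frac{1267}{4}\right)^{2} = \frac{1605289}{16} \approx 1.0033 \cdot 10^{5}$)
$\frac{A}{R} = \frac{1605289}{16 \cdot 782703} = \frac{1605289}{16} \cdot \frac{1}{782703} = \frac{1605289}{12523248}$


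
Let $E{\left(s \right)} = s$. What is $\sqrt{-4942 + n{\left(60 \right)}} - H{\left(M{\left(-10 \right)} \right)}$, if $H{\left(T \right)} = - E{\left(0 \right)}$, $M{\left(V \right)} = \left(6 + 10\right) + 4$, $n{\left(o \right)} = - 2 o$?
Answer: $i \sqrt{5062} \approx 71.148 i$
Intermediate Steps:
$M{\left(V \right)} = 20$ ($M{\left(V \right)} = 16 + 4 = 20$)
$H{\left(T \right)} = 0$ ($H{\left(T \right)} = \left(-1\right) 0 = 0$)
$\sqrt{-4942 + n{\left(60 \right)}} - H{\left(M{\left(-10 \right)} \right)} = \sqrt{-4942 - 120} - 0 = \sqrt{-4942 - 120} + 0 = \sqrt{-5062} + 0 = i \sqrt{5062} + 0 = i \sqrt{5062}$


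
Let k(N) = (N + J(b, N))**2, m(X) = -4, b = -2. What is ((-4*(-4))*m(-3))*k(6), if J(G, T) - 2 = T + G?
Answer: -9216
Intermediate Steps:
J(G, T) = 2 + G + T (J(G, T) = 2 + (T + G) = 2 + (G + T) = 2 + G + T)
k(N) = 4*N**2 (k(N) = (N + (2 - 2 + N))**2 = (N + N)**2 = (2*N)**2 = 4*N**2)
((-4*(-4))*m(-3))*k(6) = (-4*(-4)*(-4))*(4*6**2) = (16*(-4))*(4*36) = -64*144 = -9216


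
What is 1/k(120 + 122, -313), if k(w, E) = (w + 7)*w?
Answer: 1/60258 ≈ 1.6595e-5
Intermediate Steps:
k(w, E) = w*(7 + w) (k(w, E) = (7 + w)*w = w*(7 + w))
1/k(120 + 122, -313) = 1/((120 + 122)*(7 + (120 + 122))) = 1/(242*(7 + 242)) = 1/(242*249) = 1/60258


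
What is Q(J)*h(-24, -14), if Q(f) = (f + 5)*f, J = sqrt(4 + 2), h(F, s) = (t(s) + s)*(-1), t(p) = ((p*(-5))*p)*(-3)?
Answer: -17556 - 14630*sqrt(6) ≈ -53392.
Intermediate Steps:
t(p) = 15*p**2 (t(p) = ((-5*p)*p)*(-3) = -5*p**2*(-3) = 15*p**2)
h(F, s) = -s - 15*s**2 (h(F, s) = (15*s**2 + s)*(-1) = (s + 15*s**2)*(-1) = -s - 15*s**2)
J = sqrt(6) ≈ 2.4495
Q(f) = f*(5 + f) (Q(f) = (5 + f)*f = f*(5 + f))
Q(J)*h(-24, -14) = (sqrt(6)*(5 + sqrt(6)))*(-14*(-1 - 15*(-14))) = (sqrt(6)*(5 + sqrt(6)))*(-14*(-1 + 210)) = (sqrt(6)*(5 + sqrt(6)))*(-14*209) = (sqrt(6)*(5 + sqrt(6)))*(-2926) = -2926*sqrt(6)*(5 + sqrt(6))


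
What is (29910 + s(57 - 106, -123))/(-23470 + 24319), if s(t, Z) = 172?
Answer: 30082/849 ≈ 35.432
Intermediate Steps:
(29910 + s(57 - 106, -123))/(-23470 + 24319) = (29910 + 172)/(-23470 + 24319) = 30082/849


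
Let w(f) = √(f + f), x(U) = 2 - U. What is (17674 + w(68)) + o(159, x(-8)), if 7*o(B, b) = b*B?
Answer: 125308/7 + 2*√34 ≈ 17913.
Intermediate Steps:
o(B, b) = B*b/7 (o(B, b) = (b*B)/7 = (B*b)/7 = B*b/7)
w(f) = √2*√f (w(f) = √(2*f) = √2*√f)
(17674 + w(68)) + o(159, x(-8)) = (17674 + √2*√68) + (⅐)*159*(2 - 1*(-8)) = (17674 + √2*(2*√17)) + (⅐)*159*(2 + 8) = (17674 + 2*√34) + (⅐)*159*10 = (17674 + 2*√34) + 1590/7 = 125308/7 + 2*√34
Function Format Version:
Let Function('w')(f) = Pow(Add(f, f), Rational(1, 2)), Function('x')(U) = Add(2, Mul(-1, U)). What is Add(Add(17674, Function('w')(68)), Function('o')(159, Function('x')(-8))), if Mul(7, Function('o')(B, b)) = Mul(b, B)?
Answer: Add(Rational(125308, 7), Mul(2, Pow(34, Rational(1, 2)))) ≈ 17913.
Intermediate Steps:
Function('o')(B, b) = Mul(Rational(1, 7), B, b) (Function('o')(B, b) = Mul(Rational(1, 7), Mul(b, B)) = Mul(Rational(1, 7), Mul(B, b)) = Mul(Rational(1, 7), B, b))
Function('w')(f) = Mul(Pow(2, Rational(1, 2)), Pow(f, Rational(1, 2))) (Function('w')(f) = Pow(Mul(2, f), Rational(1, 2)) = Mul(Pow(2, Rational(1, 2)), Pow(f, Rational(1, 2))))
Add(Add(17674, Function('w')(68)), Function('o')(159, Function('x')(-8))) = Add(Add(17674, Mul(Pow(2, Rational(1, 2)), Pow(68, Rational(1, 2)))), Mul(Rational(1, 7), 159, Add(2, Mul(-1, -8)))) = Add(Add(17674, Mul(Pow(2, Rational(1, 2)), Mul(2, Pow(17, Rational(1, 2))))), Mul(Rational(1, 7), 159, Add(2, 8))) = Add(Add(17674, Mul(2, Pow(34, Rational(1, 2)))), Mul(Rational(1, 7), 159, 10)) = Add(Add(17674, Mul(2, Pow(34, Rational(1, 2)))), Rational(1590, 7)) = Add(Rational(125308, 7), Mul(2, Pow(34, Rational(1, 2))))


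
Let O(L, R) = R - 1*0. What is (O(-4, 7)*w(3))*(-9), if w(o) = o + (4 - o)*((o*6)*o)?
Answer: -3591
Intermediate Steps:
O(L, R) = R (O(L, R) = R + 0 = R)
w(o) = o + 6*o²*(4 - o) (w(o) = o + (4 - o)*((6*o)*o) = o + (4 - o)*(6*o²) = o + 6*o²*(4 - o))
(O(-4, 7)*w(3))*(-9) = (7*(3*(1 - 6*3² + 24*3)))*(-9) = (7*(3*(1 - 6*9 + 72)))*(-9) = (7*(3*(1 - 54 + 72)))*(-9) = (7*(3*19))*(-9) = (7*57)*(-9) = 399*(-9) = -3591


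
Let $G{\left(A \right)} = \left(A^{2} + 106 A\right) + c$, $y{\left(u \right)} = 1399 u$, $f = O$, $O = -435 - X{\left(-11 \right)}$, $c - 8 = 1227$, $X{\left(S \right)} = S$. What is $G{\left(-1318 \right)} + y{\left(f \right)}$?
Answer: $1005475$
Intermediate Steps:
$c = 1235$ ($c = 8 + 1227 = 1235$)
$O = -424$ ($O = -435 - -11 = -435 + 11 = -424$)
$f = -424$
$G{\left(A \right)} = 1235 + A^{2} + 106 A$ ($G{\left(A \right)} = \left(A^{2} + 106 A\right) + 1235 = 1235 + A^{2} + 106 A$)
$G{\left(-1318 \right)} + y{\left(f \right)} = \left(1235 + \left(-1318\right)^{2} + 106 \left(-1318\right)\right) + 1399 \left(-424\right) = \left(1235 + 1737124 - 139708\right) - 593176 = 1598651 - 593176 = 1005475$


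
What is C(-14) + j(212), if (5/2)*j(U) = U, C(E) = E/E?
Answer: 429/5 ≈ 85.800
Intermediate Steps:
C(E) = 1
j(U) = 2*U/5
C(-14) + j(212) = 1 + (2/5)*212 = 1 + 424/5 = 429/5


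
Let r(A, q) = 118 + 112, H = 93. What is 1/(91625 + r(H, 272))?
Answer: 1/91855 ≈ 1.0887e-5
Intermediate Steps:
r(A, q) = 230
1/(91625 + r(H, 272)) = 1/(91625 + 230) = 1/91855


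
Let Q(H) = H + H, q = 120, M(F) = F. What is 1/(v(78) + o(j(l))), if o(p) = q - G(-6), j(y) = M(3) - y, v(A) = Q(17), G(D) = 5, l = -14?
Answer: 1/149 ≈ 0.0067114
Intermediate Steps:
Q(H) = 2*H
v(A) = 34 (v(A) = 2*17 = 34)
j(y) = 3 - y
o(p) = 115 (o(p) = 120 - 1*5 = 120 - 5 = 115)
1/(v(78) + o(j(l))) = 1/(34 + 115) = 1/149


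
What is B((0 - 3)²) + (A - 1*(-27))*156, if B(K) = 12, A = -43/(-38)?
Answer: 83610/19 ≈ 4400.5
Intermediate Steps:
A = 43/38 (A = -43*(-1/38) = 43/38 ≈ 1.1316)
B((0 - 3)²) + (A - 1*(-27))*156 = 12 + (43/38 - 1*(-27))*156 = 12 + (43/38 + 27)*156 = 12 + (1069/38)*156 = 12 + 83382/19 = 83610/19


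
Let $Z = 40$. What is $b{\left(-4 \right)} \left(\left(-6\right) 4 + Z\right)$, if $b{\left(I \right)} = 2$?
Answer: $32$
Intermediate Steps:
$b{\left(-4 \right)} \left(\left(-6\right) 4 + Z\right) = 2 \left(\left(-6\right) 4 + 40\right) = 2 \left(-24 + 40\right) = 2 \cdot 16 = 32$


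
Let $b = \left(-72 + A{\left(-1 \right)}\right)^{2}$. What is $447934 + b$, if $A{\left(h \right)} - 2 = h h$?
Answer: $452695$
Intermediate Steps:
$A{\left(h \right)} = 2 + h^{2}$ ($A{\left(h \right)} = 2 + h h = 2 + h^{2}$)
$b = 4761$ ($b = \left(-72 + \left(2 + \left(-1\right)^{2}\right)\right)^{2} = \left(-72 + \left(2 + 1\right)\right)^{2} = \left(-72 + 3\right)^{2} = \left(-69\right)^{2} = 4761$)
$447934 + b = 447934 + 4761 = 452695$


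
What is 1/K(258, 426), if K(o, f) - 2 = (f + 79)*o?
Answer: 1/130292 ≈ 7.6751e-6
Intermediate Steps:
K(o, f) = 2 + o*(79 + f) (K(o, f) = 2 + (f + 79)*o = 2 + (79 + f)*o = 2 + o*(79 + f))
1/K(258, 426) = 1/(2 + 79*258 + 426*258) = 1/(2 + 20382 + 109908) = 1/130292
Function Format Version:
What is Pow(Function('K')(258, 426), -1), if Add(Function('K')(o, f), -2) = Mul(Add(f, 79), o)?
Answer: Rational(1, 130292) ≈ 7.6751e-6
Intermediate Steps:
Function('K')(o, f) = Add(2, Mul(o, Add(79, f))) (Function('K')(o, f) = Add(2, Mul(Add(f, 79), o)) = Add(2, Mul(Add(79, f), o)) = Add(2, Mul(o, Add(79, f))))
Pow(Function('K')(258, 426), -1) = Pow(Add(2, Mul(79, 258), Mul(426, 258)), -1) = Pow(Add(2, 20382, 109908), -1) = Pow(130292, -1) = Rational(1, 130292)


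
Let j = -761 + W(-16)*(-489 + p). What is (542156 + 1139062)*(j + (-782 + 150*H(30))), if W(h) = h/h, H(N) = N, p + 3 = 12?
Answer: 4164376986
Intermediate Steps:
p = 9 (p = -3 + 12 = 9)
W(h) = 1
j = -1241 (j = -761 + 1*(-489 + 9) = -761 + 1*(-480) = -761 - 480 = -1241)
(542156 + 1139062)*(j + (-782 + 150*H(30))) = (542156 + 1139062)*(-1241 + (-782 + 150*30)) = 1681218*(-1241 + (-782 + 4500)) = 1681218*(-1241 + 3718) = 1681218*2477 = 4164376986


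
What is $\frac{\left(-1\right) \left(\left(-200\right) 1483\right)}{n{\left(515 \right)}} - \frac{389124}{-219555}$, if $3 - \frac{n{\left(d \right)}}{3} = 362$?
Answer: $- \frac{7188991828}{26273415} \approx -273.62$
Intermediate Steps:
$n{\left(d \right)} = -1077$ ($n{\left(d \right)} = 9 - 1086 = -1077$)
$\frac{\left(-1\right) \left(\left(-200\right) 1483\right)}{n{\left(515 \right)}} - \frac{389124}{-219555} = \frac{\left(-1\right) \left(\left(-200\right) 1483\right)}{-1077} - \frac{389124}{-219555} = \left(-1\right) \left(-296600\right) \left(- \frac{1}{1077}\right) - - \frac{43236}{24395} = 296600 \left(- \frac{1}{1077}\right) + \frac{43236}{24395} = - \frac{296600}{1077} + \frac{43236}{24395} = - \frac{7188991828}{26273415}$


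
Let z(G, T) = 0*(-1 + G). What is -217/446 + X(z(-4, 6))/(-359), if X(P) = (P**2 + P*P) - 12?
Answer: -72551/160114 ≈ -0.45312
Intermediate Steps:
z(G, T) = 0
X(P) = -12 + 2*P**2 (X(P) = (P**2 + P**2) - 12 = 2*P**2 - 12 = -12 + 2*P**2)
-217/446 + X(z(-4, 6))/(-359) = -217/446 + (-12 + 2*0**2)/(-359) = -217*1/446 + (-12 + 2*0)*(-1/359) = -217/446 + (-12 + 0)*(-1/359) = -217/446 - 12*(-1/359) = -217/446 + 12/359 = -72551/160114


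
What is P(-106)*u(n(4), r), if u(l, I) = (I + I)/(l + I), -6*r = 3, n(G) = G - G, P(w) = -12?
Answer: -24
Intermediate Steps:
n(G) = 0
r = -½ (r = -⅙*3 = -½ ≈ -0.50000)
u(l, I) = 2*I/(I + l) (u(l, I) = (2*I)/(I + l) = 2*I/(I + l))
P(-106)*u(n(4), r) = -24*(-1)/(2*(-½ + 0)) = -24*(-1)/(2*(-½)) = -24*(-1)*(-2)/2 = -12*2 = -24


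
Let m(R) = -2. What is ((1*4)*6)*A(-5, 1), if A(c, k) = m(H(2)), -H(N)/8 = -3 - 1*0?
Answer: -48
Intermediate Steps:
H(N) = 24 (H(N) = -8*(-3 - 1*0) = -8*(-3 + 0) = -8*(-3) = 24)
A(c, k) = -2
((1*4)*6)*A(-5, 1) = ((1*4)*6)*(-2) = (4*6)*(-2) = 24*(-2) = -48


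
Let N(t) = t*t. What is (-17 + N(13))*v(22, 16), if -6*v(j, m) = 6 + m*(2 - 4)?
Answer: 1976/3 ≈ 658.67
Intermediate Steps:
N(t) = t²
v(j, m) = -1 + m/3 (v(j, m) = -(6 + m*(2 - 4))/6 = -(6 + m*(-2))/6 = -(6 - 2*m)/6 = -1 + m/3)
(-17 + N(13))*v(22, 16) = (-17 + 13²)*(-1 + (⅓)*16) = (-17 + 169)*(-1 + 16/3) = 152*(13/3) = 1976/3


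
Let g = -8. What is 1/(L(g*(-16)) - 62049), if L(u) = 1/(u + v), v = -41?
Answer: -87/5398262 ≈ -1.6116e-5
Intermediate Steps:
L(u) = 1/(-41 + u) (L(u) = 1/(u - 41) = 1/(-41 + u))
1/(L(g*(-16)) - 62049) = 1/(1/(-41 - 8*(-16)) - 62049) = 1/(1/(-41 + 128) - 62049) = 1/(1/87 - 62049) = 1/(-5398262/87) = -87/5398262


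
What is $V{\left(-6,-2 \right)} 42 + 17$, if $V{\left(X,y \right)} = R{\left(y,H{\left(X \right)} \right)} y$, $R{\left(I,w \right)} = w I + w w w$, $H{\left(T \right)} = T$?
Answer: $17153$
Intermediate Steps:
$R{\left(I,w \right)} = w^{3} + I w$ ($R{\left(I,w \right)} = I w + w^{2} w = I w + w^{3} = w^{3} + I w$)
$V{\left(X,y \right)} = X y \left(y + X^{2}\right)$ ($V{\left(X,y \right)} = X \left(y + X^{2}\right) y = X y \left(y + X^{2}\right)$)
$V{\left(-6,-2 \right)} 42 + 17 = \left(-6\right) \left(-2\right) \left(-2 + \left(-6\right)^{2}\right) 42 + 17 = \left(-6\right) \left(-2\right) \left(-2 + 36\right) 42 + 17 = \left(-6\right) \left(-2\right) 34 \cdot 42 + 17 = 408 \cdot 42 + 17 = 17136 + 17 = 17153$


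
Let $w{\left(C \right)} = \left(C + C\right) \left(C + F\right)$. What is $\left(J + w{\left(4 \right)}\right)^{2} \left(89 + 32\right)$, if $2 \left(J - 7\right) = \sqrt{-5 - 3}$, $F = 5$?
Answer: $754919 + 19118 i \sqrt{2} \approx 7.5492 \cdot 10^{5} + 27037.0 i$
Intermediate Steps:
$J = 7 + i \sqrt{2}$ ($J = 7 + \frac{\sqrt{-5 - 3}}{2} = 7 + \frac{\sqrt{-8}}{2} = 7 + \frac{2 i \sqrt{2}}{2} = 7 + i \sqrt{2} \approx 7.0 + 1.4142 i$)
$w{\left(C \right)} = 2 C \left(5 + C\right)$ ($w{\left(C \right)} = \left(C + C\right) \left(C + 5\right) = 2 C \left(5 + C\right)$)
$\left(J + w{\left(4 \right)}\right)^{2} \left(89 + 32\right) = \left(\left(7 + i \sqrt{2}\right) + 2 \cdot 4 \left(5 + 4\right)\right)^{2} \left(89 + 32\right) = \left(\left(7 + i \sqrt{2}\right) + 2 \cdot 4 \cdot 9\right)^{2} \cdot 121 = \left(\left(7 + i \sqrt{2}\right) + 72\right)^{2} \cdot 121 = \left(79 + i \sqrt{2}\right)^{2} \cdot 121 = 121 \left(79 + i \sqrt{2}\right)^{2}$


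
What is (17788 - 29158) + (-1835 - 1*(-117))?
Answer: -13088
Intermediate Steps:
(17788 - 29158) + (-1835 - 1*(-117)) = -11370 + (-1835 + 117) = -11370 - 1718 = -13088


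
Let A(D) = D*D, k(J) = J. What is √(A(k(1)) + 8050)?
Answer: √8051 ≈ 89.727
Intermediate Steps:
A(D) = D²
√(A(k(1)) + 8050) = √(1² + 8050) = √(1 + 8050) = √8051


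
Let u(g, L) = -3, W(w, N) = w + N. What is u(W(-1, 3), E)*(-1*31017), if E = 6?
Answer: 93051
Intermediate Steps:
W(w, N) = N + w
u(W(-1, 3), E)*(-1*31017) = -(-3)*31017 = -3*(-31017) = 93051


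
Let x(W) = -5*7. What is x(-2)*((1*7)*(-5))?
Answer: 1225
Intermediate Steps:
x(W) = -35
x(-2)*((1*7)*(-5)) = -35*1*7*(-5) = -245*(-5) = -35*(-35) = 1225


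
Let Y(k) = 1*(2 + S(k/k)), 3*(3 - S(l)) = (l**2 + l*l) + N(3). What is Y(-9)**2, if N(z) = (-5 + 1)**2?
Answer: 1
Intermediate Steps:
N(z) = 16 (N(z) = (-4)**2 = 16)
S(l) = -7/3 - 2*l**2/3 (S(l) = 3 - ((l**2 + l*l) + 16)/3 = 3 - ((l**2 + l**2) + 16)/3 = 3 - (2*l**2 + 16)/3 = 3 - (16 + 2*l**2)/3 = 3 + (-16/3 - 2*l**2/3) = -7/3 - 2*l**2/3)
Y(k) = -1 (Y(k) = 1*(2 + (-7/3 - 2*(k/k)**2/3)) = 1*(2 + (-7/3 - 2/3*1**2)) = 1*(2 + (-7/3 - 2/3*1)) = 1*(2 + (-7/3 - 2/3)) = 1*(2 - 3) = 1*(-1) = -1)
Y(-9)**2 = (-1)**2 = 1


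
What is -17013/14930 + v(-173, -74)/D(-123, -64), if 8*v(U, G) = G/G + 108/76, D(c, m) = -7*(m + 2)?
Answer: -280406701/246225560 ≈ -1.1388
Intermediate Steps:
D(c, m) = -14 - 7*m (D(c, m) = -7*(2 + m) = -14 - 7*m)
v(U, G) = 23/76 (v(U, G) = (G/G + 108/76)/8 = (1 + 108*(1/76))/8 = (1 + 27/19)/8 = (⅛)*(46/19) = 23/76)
-17013/14930 + v(-173, -74)/D(-123, -64) = -17013/14930 + 23/(76*(-14 - 7*(-64))) = -17013*1/14930 + 23/(76*(-14 + 448)) = -17013/14930 + (23/76)/434 = -17013/14930 + (23/76)*(1/434) = -17013/14930 + 23/32984 = -280406701/246225560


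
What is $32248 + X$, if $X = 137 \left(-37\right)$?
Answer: $27179$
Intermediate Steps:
$X = -5069$
$32248 + X = 32248 - 5069 = 27179$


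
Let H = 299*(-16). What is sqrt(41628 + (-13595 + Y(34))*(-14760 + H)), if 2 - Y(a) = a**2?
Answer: 2*sqrt(72074021) ≈ 16979.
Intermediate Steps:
H = -4784
Y(a) = 2 - a**2
sqrt(41628 + (-13595 + Y(34))*(-14760 + H)) = sqrt(41628 + (-13595 + (2 - 1*34**2))*(-14760 - 4784)) = sqrt(41628 + (-13595 + (2 - 1*1156))*(-19544)) = sqrt(41628 + (-13595 + (2 - 1156))*(-19544)) = sqrt(41628 + (-13595 - 1154)*(-19544)) = sqrt(41628 - 14749*(-19544)) = sqrt(41628 + 288254456) = sqrt(288296084) = 2*sqrt(72074021)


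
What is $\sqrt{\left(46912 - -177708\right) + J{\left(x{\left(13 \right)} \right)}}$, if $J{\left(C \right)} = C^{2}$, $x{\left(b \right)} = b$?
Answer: $\sqrt{224789} \approx 474.12$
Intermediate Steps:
$\sqrt{\left(46912 - -177708\right) + J{\left(x{\left(13 \right)} \right)}} = \sqrt{\left(46912 - -177708\right) + 13^{2}} = \sqrt{\left(46912 + 177708\right) + 169} = \sqrt{224620 + 169} = \sqrt{224789}$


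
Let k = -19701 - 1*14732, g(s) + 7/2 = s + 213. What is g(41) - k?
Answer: 69367/2 ≈ 34684.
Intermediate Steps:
g(s) = 419/2 + s (g(s) = -7/2 + (s + 213) = -7/2 + (213 + s) = 419/2 + s)
k = -34433 (k = -19701 - 14732 = -34433)
g(41) - k = (419/2 + 41) - 1*(-34433) = 501/2 + 34433 = 69367/2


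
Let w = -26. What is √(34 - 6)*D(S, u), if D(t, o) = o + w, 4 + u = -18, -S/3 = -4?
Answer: -96*√7 ≈ -253.99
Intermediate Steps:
S = 12 (S = -3*(-4) = 12)
u = -22 (u = -4 - 18 = -22)
D(t, o) = -26 + o (D(t, o) = o - 26 = -26 + o)
√(34 - 6)*D(S, u) = √(34 - 6)*(-26 - 22) = √28*(-48) = (2*√7)*(-48) = -96*√7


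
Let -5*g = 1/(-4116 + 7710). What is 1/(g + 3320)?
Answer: 17970/59660399 ≈ 0.00030120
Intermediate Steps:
g = -1/17970 (g = -1/(5*(-4116 + 7710)) = -⅕/3594 = -⅕*1/3594 = -1/17970 ≈ -5.5648e-5)
1/(g + 3320) = 1/(-1/17970 + 3320) = 1/(59660399/17970) = 17970/59660399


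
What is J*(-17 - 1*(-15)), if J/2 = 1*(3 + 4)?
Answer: -28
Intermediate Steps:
J = 14 (J = 2*(1*(3 + 4)) = 2*(1*7) = 2*7 = 14)
J*(-17 - 1*(-15)) = 14*(-17 - 1*(-15)) = 14*(-17 + 15) = 14*(-2) = -28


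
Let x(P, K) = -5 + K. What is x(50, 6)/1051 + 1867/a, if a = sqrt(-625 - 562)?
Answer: 1/1051 - 1867*I*sqrt(1187)/1187 ≈ 0.00095147 - 54.19*I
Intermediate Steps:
a = I*sqrt(1187) (a = sqrt(-1187) = I*sqrt(1187) ≈ 34.453*I)
x(50, 6)/1051 + 1867/a = (-5 + 6)/1051 + 1867/((I*sqrt(1187))) = 1*(1/1051) + 1867*(-I*sqrt(1187)/1187) = 1/1051 - 1867*I*sqrt(1187)/1187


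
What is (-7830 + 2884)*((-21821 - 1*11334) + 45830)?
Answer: -62690550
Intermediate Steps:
(-7830 + 2884)*((-21821 - 1*11334) + 45830) = -4946*((-21821 - 11334) + 45830) = -4946*(-33155 + 45830) = -4946*12675 = -62690550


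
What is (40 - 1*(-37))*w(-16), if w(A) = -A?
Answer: 1232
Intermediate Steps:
(40 - 1*(-37))*w(-16) = (40 - 1*(-37))*(-1*(-16)) = (40 + 37)*16 = 77*16 = 1232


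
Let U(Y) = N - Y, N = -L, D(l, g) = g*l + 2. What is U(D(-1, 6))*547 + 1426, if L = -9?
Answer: 8537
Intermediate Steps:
D(l, g) = 2 + g*l
N = 9 (N = -1*(-9) = 9)
U(Y) = 9 - Y
U(D(-1, 6))*547 + 1426 = (9 - (2 + 6*(-1)))*547 + 1426 = (9 - (2 - 6))*547 + 1426 = (9 - 1*(-4))*547 + 1426 = (9 + 4)*547 + 1426 = 13*547 + 1426 = 7111 + 1426 = 8537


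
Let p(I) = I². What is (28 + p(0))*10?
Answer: 280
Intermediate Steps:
(28 + p(0))*10 = (28 + 0²)*10 = (28 + 0)*10 = 28*10 = 280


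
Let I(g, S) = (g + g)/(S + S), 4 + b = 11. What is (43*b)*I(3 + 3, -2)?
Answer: -903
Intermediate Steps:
b = 7 (b = -4 + 11 = 7)
I(g, S) = g/S (I(g, S) = (2*g)/((2*S)) = (2*g)*(1/(2*S)) = g/S)
(43*b)*I(3 + 3, -2) = (43*7)*((3 + 3)/(-2)) = 301*(6*(-1/2)) = 301*(-3) = -903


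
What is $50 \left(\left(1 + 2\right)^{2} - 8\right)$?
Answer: $50$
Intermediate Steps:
$50 \left(\left(1 + 2\right)^{2} - 8\right) = 50 \left(3^{2} - 8\right) = 50 \left(9 - 8\right) = 50 \cdot 1 = 50$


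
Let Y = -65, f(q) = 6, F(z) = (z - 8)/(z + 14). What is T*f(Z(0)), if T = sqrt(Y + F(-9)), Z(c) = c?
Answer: 18*I*sqrt(190)/5 ≈ 49.623*I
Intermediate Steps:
F(z) = (-8 + z)/(14 + z)
T = 3*I*sqrt(190)/5 (T = sqrt(-65 + (-8 - 9)/(14 - 9)) = sqrt(-65 - 17/5) = sqrt(-342/5) = 3*I*sqrt(190)/5 ≈ 8.2704*I)
T*f(Z(0)) = (3*I*sqrt(190)/5)*6 = 18*I*sqrt(190)/5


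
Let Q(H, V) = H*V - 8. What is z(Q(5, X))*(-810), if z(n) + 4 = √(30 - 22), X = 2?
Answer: 3240 - 1620*√2 ≈ 948.97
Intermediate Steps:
Q(H, V) = -8 + H*V
z(n) = -4 + 2*√2 (z(n) = -4 + √(30 - 22) = -4 + √8 = -4 + 2*√2)
z(Q(5, X))*(-810) = (-4 + 2*√2)*(-810) = 3240 - 1620*√2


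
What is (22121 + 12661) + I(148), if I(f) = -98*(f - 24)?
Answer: 22630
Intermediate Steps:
I(f) = 2352 - 98*f (I(f) = -98*(-24 + f) = 2352 - 98*f)
(22121 + 12661) + I(148) = (22121 + 12661) + (2352 - 98*148) = 34782 + (2352 - 14504) = 34782 - 12152 = 22630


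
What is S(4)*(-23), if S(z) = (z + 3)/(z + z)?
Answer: -161/8 ≈ -20.125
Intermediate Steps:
S(z) = (3 + z)/(2*z) (S(z) = (3 + z)/((2*z)) = (3 + z)*(1/(2*z)) = (3 + z)/(2*z))
S(4)*(-23) = ((½)*(3 + 4)/4)*(-23) = ((½)*(¼)*7)*(-23) = (7/8)*(-23) = -161/8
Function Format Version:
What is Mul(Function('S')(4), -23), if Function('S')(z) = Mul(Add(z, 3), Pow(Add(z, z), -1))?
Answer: Rational(-161, 8) ≈ -20.125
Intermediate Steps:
Function('S')(z) = Mul(Rational(1, 2), Pow(z, -1), Add(3, z)) (Function('S')(z) = Mul(Add(3, z), Pow(Mul(2, z), -1)) = Mul(Add(3, z), Mul(Rational(1, 2), Pow(z, -1))) = Mul(Rational(1, 2), Pow(z, -1), Add(3, z)))
Mul(Function('S')(4), -23) = Mul(Mul(Rational(1, 2), Pow(4, -1), Add(3, 4)), -23) = Mul(Mul(Rational(1, 2), Rational(1, 4), 7), -23) = Mul(Rational(7, 8), -23) = Rational(-161, 8)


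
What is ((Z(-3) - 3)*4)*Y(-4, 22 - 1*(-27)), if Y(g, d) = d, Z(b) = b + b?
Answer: -1764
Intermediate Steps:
Z(b) = 2*b
((Z(-3) - 3)*4)*Y(-4, 22 - 1*(-27)) = ((2*(-3) - 3)*4)*(22 - 1*(-27)) = ((-6 - 3)*4)*(22 + 27) = -9*4*49 = -36*49 = -1764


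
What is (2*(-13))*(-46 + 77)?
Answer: -806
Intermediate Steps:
(2*(-13))*(-46 + 77) = -26*31 = -806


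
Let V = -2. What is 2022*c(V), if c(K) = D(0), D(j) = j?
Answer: 0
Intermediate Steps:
c(K) = 0
2022*c(V) = 2022*0 = 0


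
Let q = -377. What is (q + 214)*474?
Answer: -77262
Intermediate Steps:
(q + 214)*474 = (-377 + 214)*474 = -163*474 = -77262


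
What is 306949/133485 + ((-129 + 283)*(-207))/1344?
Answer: -91492747/4271520 ≈ -21.419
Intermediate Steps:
306949/133485 + ((-129 + 283)*(-207))/1344 = 306949*(1/133485) + (154*(-207))*(1/1344) = 306949/133485 - 31878*1/1344 = 306949/133485 - 759/32 = -91492747/4271520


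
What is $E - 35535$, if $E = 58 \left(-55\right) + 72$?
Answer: $-38653$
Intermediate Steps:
$E = -3118$ ($E = -3190 + 72 = -3118$)
$E - 35535 = -3118 - 35535 = -38653$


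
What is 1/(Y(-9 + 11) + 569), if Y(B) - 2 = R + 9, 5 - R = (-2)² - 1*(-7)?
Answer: 1/574 ≈ 0.0017422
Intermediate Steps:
R = -6 (R = 5 - ((-2)² - 1*(-7)) = 5 - (4 + 7) = 5 - 1*11 = 5 - 11 = -6)
Y(B) = 5 (Y(B) = 2 + (-6 + 9) = 2 + 3 = 5)
1/(Y(-9 + 11) + 569) = 1/(5 + 569) = 1/574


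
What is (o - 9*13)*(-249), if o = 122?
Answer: -1245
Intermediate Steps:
(o - 9*13)*(-249) = (122 - 9*13)*(-249) = (122 - 117)*(-249) = 5*(-249) = -1245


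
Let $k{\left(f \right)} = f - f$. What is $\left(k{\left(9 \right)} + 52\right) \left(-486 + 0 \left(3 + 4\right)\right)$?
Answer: $-25272$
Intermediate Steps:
$k{\left(f \right)} = 0$
$\left(k{\left(9 \right)} + 52\right) \left(-486 + 0 \left(3 + 4\right)\right) = \left(0 + 52\right) \left(-486 + 0 \left(3 + 4\right)\right) = 52 \left(-486 + 0 \cdot 7\right) = 52 \left(-486 + 0\right) = 52 \left(-486\right) = -25272$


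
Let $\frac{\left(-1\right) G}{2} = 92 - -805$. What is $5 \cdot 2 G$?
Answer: $-17940$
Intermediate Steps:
$G = -1794$ ($G = - 2 \left(92 - -805\right) = - 2 \left(92 + 805\right) = \left(-2\right) 897 = -1794$)
$5 \cdot 2 G = 5 \cdot 2 \left(-1794\right) = 10 \left(-1794\right) = -17940$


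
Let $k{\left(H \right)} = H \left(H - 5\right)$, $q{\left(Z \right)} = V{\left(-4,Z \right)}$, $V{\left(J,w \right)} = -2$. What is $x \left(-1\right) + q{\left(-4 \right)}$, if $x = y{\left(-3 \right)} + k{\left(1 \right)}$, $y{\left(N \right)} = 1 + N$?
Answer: $4$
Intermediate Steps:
$q{\left(Z \right)} = -2$
$k{\left(H \right)} = H \left(-5 + H\right)$
$x = -6$ ($x = \left(1 - 3\right) + 1 \left(-5 + 1\right) = -2 + 1 \left(-4\right) = -2 - 4 = -6$)
$x \left(-1\right) + q{\left(-4 \right)} = \left(-6\right) \left(-1\right) - 2 = 6 - 2 = 4$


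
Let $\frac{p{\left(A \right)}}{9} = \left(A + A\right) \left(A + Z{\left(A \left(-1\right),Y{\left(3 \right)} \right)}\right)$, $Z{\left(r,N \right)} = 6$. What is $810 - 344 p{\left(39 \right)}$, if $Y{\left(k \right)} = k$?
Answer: $-10866150$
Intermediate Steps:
$p{\left(A \right)} = 18 A \left(6 + A\right)$ ($p{\left(A \right)} = 9 \left(A + A\right) \left(A + 6\right) = 9 \cdot 2 A \left(6 + A\right) = 18 A \left(6 + A\right)$)
$810 - 344 p{\left(39 \right)} = 810 - 344 \cdot 18 \cdot 39 \left(6 + 39\right) = 810 - 344 \cdot 18 \cdot 39 \cdot 45 = 810 - 10866960 = -10866150$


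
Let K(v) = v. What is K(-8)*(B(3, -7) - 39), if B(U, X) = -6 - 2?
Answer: 376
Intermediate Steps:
B(U, X) = -8
K(-8)*(B(3, -7) - 39) = -8*(-8 - 39) = -8*(-47) = 376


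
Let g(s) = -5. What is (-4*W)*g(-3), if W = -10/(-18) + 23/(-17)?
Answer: -2440/153 ≈ -15.948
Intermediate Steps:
W = -122/153 (W = -10*(-1/18) + 23*(-1/17) = 5/9 - 23/17 = -122/153 ≈ -0.79739)
(-4*W)*g(-3) = -4*(-122/153)*(-5) = (488/153)*(-5) = -2440/153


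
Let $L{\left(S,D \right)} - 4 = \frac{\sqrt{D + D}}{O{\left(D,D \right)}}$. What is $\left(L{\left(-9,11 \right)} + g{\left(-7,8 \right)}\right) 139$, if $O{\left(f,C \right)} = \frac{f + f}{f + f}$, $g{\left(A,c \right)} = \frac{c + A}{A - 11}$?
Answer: $\frac{9869}{18} + 139 \sqrt{22} \approx 1200.2$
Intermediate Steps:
$g{\left(A,c \right)} = \frac{A + c}{-11 + A}$
$O{\left(f,C \right)} = 1$ ($O{\left(f,C \right)} = \frac{2 f}{2 f} = 2 f \frac{1}{2 f} = 1$)
$L{\left(S,D \right)} = 4 + \sqrt{2} \sqrt{D}$ ($L{\left(S,D \right)} = 4 + \frac{\sqrt{D + D}}{1} = 4 + \sqrt{2 D} 1 = 4 + \sqrt{2} \sqrt{D} 1 = 4 + \sqrt{2} \sqrt{D}$)
$\left(L{\left(-9,11 \right)} + g{\left(-7,8 \right)}\right) 139 = \left(\left(4 + \sqrt{2} \sqrt{11}\right) + \frac{-7 + 8}{-11 - 7}\right) 139 = \left(\left(4 + \sqrt{22}\right) + \frac{1}{-18} \cdot 1\right) 139 = \left(\left(4 + \sqrt{22}\right) - \frac{1}{18}\right) 139 = \left(\frac{71}{18} + \sqrt{22}\right) 139 = \frac{9869}{18} + 139 \sqrt{22}$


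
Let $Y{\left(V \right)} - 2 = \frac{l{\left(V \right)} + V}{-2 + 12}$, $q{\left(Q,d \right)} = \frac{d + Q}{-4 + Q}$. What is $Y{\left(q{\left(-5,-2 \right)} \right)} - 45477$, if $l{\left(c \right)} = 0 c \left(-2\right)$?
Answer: $- \frac{4092743}{90} \approx -45475.0$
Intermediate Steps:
$q{\left(Q,d \right)} = \frac{Q + d}{-4 + Q}$
$l{\left(c \right)} = 0$ ($l{\left(c \right)} = 0 \left(-2\right) = 0$)
$Y{\left(V \right)} = 2 + \frac{V}{10}$ ($Y{\left(V \right)} = 2 + \frac{0 + V}{-2 + 12} = 2 + \frac{V}{10}$)
$Y{\left(q{\left(-5,-2 \right)} \right)} - 45477 = \left(2 + \frac{\frac{1}{-4 - 5} \left(-5 - 2\right)}{10}\right) - 45477 = \left(2 + \frac{\frac{1}{-9} \left(-7\right)}{10}\right) - 45477 = \left(2 + \frac{\left(- \frac{1}{9}\right) \left(-7\right)}{10}\right) - 45477 = \left(2 + \frac{1}{10} \cdot \frac{7}{9}\right) - 45477 = \left(2 + \frac{7}{90}\right) - 45477 = \frac{187}{90} - 45477 = - \frac{4092743}{90}$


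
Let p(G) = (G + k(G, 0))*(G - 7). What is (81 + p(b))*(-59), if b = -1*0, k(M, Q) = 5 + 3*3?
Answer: 1003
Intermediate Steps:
k(M, Q) = 14 (k(M, Q) = 5 + 9 = 14)
b = 0
p(G) = (-7 + G)*(14 + G) (p(G) = (G + 14)*(G - 7) = (14 + G)*(-7 + G) = (-7 + G)*(14 + G))
(81 + p(b))*(-59) = (81 + (-98 + 0² + 7*0))*(-59) = (81 + (-98 + 0 + 0))*(-59) = (81 - 98)*(-59) = -17*(-59) = 1003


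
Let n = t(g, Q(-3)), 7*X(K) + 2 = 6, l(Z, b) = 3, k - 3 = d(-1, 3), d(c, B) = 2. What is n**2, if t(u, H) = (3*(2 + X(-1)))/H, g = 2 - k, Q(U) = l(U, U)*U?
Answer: 36/49 ≈ 0.73469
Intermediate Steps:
k = 5 (k = 3 + 2 = 5)
X(K) = 4/7 (X(K) = -2/7 + (1/7)*6 = -2/7 + 6/7 = 4/7)
Q(U) = 3*U
g = -3 (g = 2 - 1*5 = 2 - 5 = -3)
t(u, H) = 54/(7*H) (t(u, H) = (3*(2 + 4/7))/H = (3*(18/7))/H = 54/(7*H))
n = -6/7 (n = 54/(7*((3*(-3)))) = (54/7)/(-9) = (54/7)*(-1/9) = -6/7 ≈ -0.85714)
n**2 = (-6/7)**2 = 36/49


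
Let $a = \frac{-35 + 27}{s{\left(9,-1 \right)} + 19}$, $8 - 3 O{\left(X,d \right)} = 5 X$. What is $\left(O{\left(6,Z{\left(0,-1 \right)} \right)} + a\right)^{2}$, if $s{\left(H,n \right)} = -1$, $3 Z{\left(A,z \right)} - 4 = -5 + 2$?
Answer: $\frac{4900}{81} \approx 60.494$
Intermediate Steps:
$Z{\left(A,z \right)} = \frac{1}{3}$ ($Z{\left(A,z \right)} = \frac{4}{3} + \frac{-5 + 2}{3} = \frac{4}{3} + \frac{1}{3} \left(-3\right) = \frac{4}{3} - 1 = \frac{1}{3}$)
$O{\left(X,d \right)} = \frac{8}{3} - \frac{5 X}{3}$
$a = - \frac{4}{9}$ ($a = \frac{-35 + 27}{-1 + 19} = - \frac{8}{18} = \left(-8\right) \frac{1}{18} = - \frac{4}{9} \approx -0.44444$)
$\left(O{\left(6,Z{\left(0,-1 \right)} \right)} + a\right)^{2} = \left(\left(\frac{8}{3} - 10\right) - \frac{4}{9}\right)^{2} = \left(- \frac{22}{3} - \frac{4}{9}\right)^{2} = \left(- \frac{70}{9}\right)^{2} = \frac{4900}{81}$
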